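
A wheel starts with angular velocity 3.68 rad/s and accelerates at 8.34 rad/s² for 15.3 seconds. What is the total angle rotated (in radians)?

θ = ω₀t + ½αt² = 3.68×15.3 + ½×8.34×15.3² = 1032.46 rad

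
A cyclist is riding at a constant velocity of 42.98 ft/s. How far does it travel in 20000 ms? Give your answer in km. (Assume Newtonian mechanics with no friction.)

v = 42.98 ft/s × 0.3048 = 13.1003 m/s
t = 20000 ms × 0.001 = 20.0 s
d = v × t = 13.1003 × 20.0 = 262.006 m
d = 262.006 m / 1000.0 = 0.262 km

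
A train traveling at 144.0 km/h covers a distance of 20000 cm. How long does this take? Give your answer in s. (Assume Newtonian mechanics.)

d = 20000 cm × 0.01 = 200.0 m
v = 144.0 km/h × 0.2777777777777778 = 40.0 m/s
t = d / v = 200.0 / 40.0 = 5.0 s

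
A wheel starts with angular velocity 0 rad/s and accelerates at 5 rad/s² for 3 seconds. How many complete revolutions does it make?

θ = ω₀t + ½αt² = 0×3 + ½×5×3² = 22.5 rad
Total revolutions = θ/(2π) = 22.5/(2π) = 3.58
Complete revolutions = ⌊3.58⌋ = 3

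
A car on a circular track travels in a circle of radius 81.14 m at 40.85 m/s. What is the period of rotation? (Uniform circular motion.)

T = 2πr/v = 2π×81.14/40.85 = 12.48 s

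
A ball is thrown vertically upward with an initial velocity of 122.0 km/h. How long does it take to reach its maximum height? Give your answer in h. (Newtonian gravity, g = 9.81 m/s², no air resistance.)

v₀ = 122.0 km/h × 0.2777777777777778 = 33.8889 m/s
t_up = v₀ / g = 33.8889 / 9.81 = 3.45453 s
t_up = 3.45453 s / 3600.0 = 0.0009596 h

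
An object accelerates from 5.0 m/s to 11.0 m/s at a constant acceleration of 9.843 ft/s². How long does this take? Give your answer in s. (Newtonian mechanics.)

a = 9.843 ft/s² × 0.3048 = 3.00015 m/s²
t = (v - v₀) / a = (11.0 - 5.0) / 3.00015 = 2.0 s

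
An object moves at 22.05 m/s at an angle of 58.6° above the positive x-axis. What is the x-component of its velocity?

vₓ = v cos(θ) = 22.05 × cos(58.6°) = 11.49 m/s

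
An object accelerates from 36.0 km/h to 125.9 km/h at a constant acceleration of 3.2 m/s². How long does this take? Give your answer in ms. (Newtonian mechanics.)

v₀ = 36.0 km/h × 0.2777777777777778 = 10.0 m/s
v = 125.9 km/h × 0.2777777777777778 = 34.9722 m/s
t = (v - v₀) / a = (34.9722 - 10.0) / 3.2 = 7.80381 s
t = 7.80381 s / 0.001 = 7804 ms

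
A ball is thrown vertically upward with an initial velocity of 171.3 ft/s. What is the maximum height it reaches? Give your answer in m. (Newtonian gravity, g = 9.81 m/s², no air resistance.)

v₀ = 171.3 ft/s × 0.3048 = 52.2122 m/s
h_max = v₀² / (2g) = 52.2122² / (2 × 9.81) = 2726.11 / 19.62 = 138.9 m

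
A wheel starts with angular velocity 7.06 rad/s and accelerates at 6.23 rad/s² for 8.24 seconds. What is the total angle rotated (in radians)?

θ = ω₀t + ½αt² = 7.06×8.24 + ½×6.23×8.24² = 269.68 rad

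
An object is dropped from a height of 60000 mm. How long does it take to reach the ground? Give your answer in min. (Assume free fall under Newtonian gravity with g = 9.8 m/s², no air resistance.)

h = 60000 mm × 0.001 = 60.0 m
t = √(2h/g) = √(2 × 60.0 / 9.8) = 3.49927 s
t = 3.49927 s / 60.0 = 0.05832 min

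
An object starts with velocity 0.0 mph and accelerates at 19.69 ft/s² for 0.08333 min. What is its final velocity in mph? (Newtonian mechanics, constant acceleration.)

v₀ = 0.0 mph × 0.44704 = 0.0 m/s
a = 19.69 ft/s² × 0.3048 = 6.00151 m/s²
t = 0.08333 min × 60.0 = 4.9998 s
v = v₀ + a × t = 0.0 + 6.00151 × 4.9998 = 30.0063 m/s
v = 30.0063 m/s / 0.44704 = 67.12 mph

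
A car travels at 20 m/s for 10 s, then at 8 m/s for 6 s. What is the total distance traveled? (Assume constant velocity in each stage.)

d₁ = v₁t₁ = 20 × 10 = 200 m
d₂ = v₂t₂ = 8 × 6 = 48 m
d_total = 200 + 48 = 248 m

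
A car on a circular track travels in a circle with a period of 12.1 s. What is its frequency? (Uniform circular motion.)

f = 1/T = 1/12.1 = 0.0826 Hz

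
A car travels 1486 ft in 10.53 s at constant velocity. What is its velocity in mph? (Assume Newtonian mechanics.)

d = 1486 ft × 0.3048 = 452.933 m
v = d / t = 452.933 / 10.53 = 43.0136 m/s
v = 43.0136 m/s / 0.44704 = 96.22 mph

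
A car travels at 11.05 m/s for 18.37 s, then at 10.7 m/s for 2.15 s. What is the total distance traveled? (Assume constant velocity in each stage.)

d₁ = v₁t₁ = 11.05 × 18.37 = 202.9885 m
d₂ = v₂t₂ = 10.7 × 2.15 = 23.005 m
d_total = 202.9885 + 23.005 = 225.99 m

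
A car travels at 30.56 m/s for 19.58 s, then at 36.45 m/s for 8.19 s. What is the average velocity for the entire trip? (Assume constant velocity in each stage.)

d₁ = v₁t₁ = 30.56 × 19.58 = 598.3648 m
d₂ = v₂t₂ = 36.45 × 8.19 = 298.5255 m
d_total = 896.8903 m, t_total = 27.77 s
v_avg = d_total/t_total = 896.8903/27.77 = 32.3 m/s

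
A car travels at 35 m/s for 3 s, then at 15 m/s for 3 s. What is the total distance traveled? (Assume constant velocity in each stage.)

d₁ = v₁t₁ = 35 × 3 = 105 m
d₂ = v₂t₂ = 15 × 3 = 45 m
d_total = 105 + 45 = 150 m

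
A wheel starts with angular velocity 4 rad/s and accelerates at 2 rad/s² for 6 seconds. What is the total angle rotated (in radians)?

θ = ω₀t + ½αt² = 4×6 + ½×2×6² = 60.0 rad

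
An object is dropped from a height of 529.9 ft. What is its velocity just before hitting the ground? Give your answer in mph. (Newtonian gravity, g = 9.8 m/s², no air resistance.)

h = 529.9 ft × 0.3048 = 161.514 m
v = √(2gh) = √(2 × 9.8 × 161.514) = 56.2643 m/s
v = 56.2643 m/s / 0.44704 = 125.9 mph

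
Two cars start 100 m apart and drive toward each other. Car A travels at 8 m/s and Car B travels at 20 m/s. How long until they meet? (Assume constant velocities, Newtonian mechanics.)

Combined speed: v_combined = 8 + 20 = 28 m/s
Time to meet: t = d/v_combined = 100/28 = 3.57 s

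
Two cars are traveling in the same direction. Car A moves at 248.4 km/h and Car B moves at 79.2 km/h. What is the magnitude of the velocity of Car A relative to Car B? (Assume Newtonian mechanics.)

v_rel = |v_A - v_B| = |248.4 - 79.2| = 169.2 km/h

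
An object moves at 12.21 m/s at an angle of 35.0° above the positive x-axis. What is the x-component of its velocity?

vₓ = v cos(θ) = 12.21 × cos(35.0°) = 10.0 m/s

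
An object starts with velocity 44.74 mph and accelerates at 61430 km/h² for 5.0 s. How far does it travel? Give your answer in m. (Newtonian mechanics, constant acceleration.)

v₀ = 44.74 mph × 0.44704 = 20.0006 m/s
a = 61430 km/h² × 7.716049382716049e-05 = 4.73997 m/s²
d = v₀ × t + ½ × a × t² = 20.0006 × 5.0 + 0.5 × 4.73997 × 5.0² = 159.3 m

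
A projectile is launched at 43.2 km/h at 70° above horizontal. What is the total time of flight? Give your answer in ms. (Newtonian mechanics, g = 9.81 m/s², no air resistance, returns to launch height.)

v₀ = 43.2 km/h × 0.2777777777777778 = 12.0 m/s
T = 2 × v₀ × sin(θ) / g = 2 × 12.0 × sin(70°) / 9.81 = 2 × 12.0 × 0.939693 / 9.81 = 2.29894 s
T = 2.29894 s / 0.001 = 2299 ms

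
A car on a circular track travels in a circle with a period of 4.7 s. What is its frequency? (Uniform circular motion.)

f = 1/T = 1/4.7 = 0.2128 Hz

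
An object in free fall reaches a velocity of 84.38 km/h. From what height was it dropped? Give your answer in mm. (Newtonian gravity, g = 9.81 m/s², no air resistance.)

v = 84.38 km/h × 0.2777777777777778 = 23.4389 m/s
h = v² / (2g) = 23.4389² / (2 × 9.81) = 28.0011 m
h = 28.0011 m / 0.001 = 28000 mm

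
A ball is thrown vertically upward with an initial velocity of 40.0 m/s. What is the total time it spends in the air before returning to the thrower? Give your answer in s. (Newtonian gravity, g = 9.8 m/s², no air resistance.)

t_total = 2 × v₀ / g = 2 × 40.0 / 9.8 = 8.163 s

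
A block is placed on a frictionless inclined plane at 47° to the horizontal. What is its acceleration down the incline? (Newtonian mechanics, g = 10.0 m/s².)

a = g sin(θ) = 10.0 × sin(47°) = 10.0 × 0.7314 = 7.31 m/s²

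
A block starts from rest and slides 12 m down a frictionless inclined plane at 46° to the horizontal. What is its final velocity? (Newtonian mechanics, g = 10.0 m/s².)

a = g sin(θ) = 10.0 × sin(46°) = 7.1934 m/s²
v = √(2ad) = √(2 × 7.1934 × 12) = 13.14 m/s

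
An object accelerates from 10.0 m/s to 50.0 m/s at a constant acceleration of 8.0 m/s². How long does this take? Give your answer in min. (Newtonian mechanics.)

t = (v - v₀) / a = (50.0 - 10.0) / 8.0 = 5.0 s
t = 5.0 s / 60.0 = 0.08333 min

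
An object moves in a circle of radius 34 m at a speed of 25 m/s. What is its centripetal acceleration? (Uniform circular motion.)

a_c = v²/r = 25²/34 = 625/34 = 18.38 m/s²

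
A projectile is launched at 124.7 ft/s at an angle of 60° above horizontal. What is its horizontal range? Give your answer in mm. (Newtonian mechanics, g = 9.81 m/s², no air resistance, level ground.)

v₀ = 124.7 ft/s × 0.3048 = 38.0086 m/s
R = v₀² × sin(2θ) / g = 38.0086² × sin(2 × 60°) / 9.81 = 1444.65 × 0.866025 / 9.81 = 127.533 m
R = 127.533 m / 0.001 = 127500 mm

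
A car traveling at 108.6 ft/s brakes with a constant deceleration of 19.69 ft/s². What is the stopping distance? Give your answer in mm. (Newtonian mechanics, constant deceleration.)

v₀ = 108.6 ft/s × 0.3048 = 33.10128 m/s
a = 19.69 ft/s² × 0.3048 = 6.001512 m/s²
d = v₀² / (2a) = 33.10128² / (2 × 6.001512) = 1095.695 / 12.00302 = 91.28494 m
d = 91.28494 m / 0.001 = 91280 mm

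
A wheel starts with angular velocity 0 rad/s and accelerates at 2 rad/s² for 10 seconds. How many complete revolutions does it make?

θ = ω₀t + ½αt² = 0×10 + ½×2×10² = 100.0 rad
Total revolutions = θ/(2π) = 100.0/(2π) = 15.92
Complete revolutions = ⌊15.92⌋ = 15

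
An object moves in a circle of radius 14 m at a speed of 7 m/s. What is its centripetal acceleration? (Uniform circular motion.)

a_c = v²/r = 7²/14 = 49/14 = 3.5 m/s²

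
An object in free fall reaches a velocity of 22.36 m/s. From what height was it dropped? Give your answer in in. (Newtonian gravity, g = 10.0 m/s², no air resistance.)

h = v² / (2g) = 22.36² / (2 × 10.0) = 24.9985 m
h = 24.9985 m / 0.0254 = 984.2 in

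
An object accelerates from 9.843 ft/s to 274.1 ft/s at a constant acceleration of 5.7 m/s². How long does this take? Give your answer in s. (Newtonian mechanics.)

v₀ = 9.843 ft/s × 0.3048 = 3.00015 m/s
v = 274.1 ft/s × 0.3048 = 83.5457 m/s
t = (v - v₀) / a = (83.5457 - 3.00015) / 5.7 = 14.13 s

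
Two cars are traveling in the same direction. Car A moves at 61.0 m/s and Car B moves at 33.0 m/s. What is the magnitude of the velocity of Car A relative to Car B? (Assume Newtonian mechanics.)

v_rel = |v_A - v_B| = |61.0 - 33.0| = 28.0 m/s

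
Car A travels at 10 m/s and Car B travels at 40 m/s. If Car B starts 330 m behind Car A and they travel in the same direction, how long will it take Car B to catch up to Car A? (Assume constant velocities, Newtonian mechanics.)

Relative speed: v_rel = 40 - 10 = 30 m/s
Time to catch: t = d₀/v_rel = 330/30 = 11.0 s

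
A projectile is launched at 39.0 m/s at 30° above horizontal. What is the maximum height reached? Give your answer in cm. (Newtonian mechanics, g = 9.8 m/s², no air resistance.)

H = v₀² × sin²(θ) / (2g) = 39.0² × sin(30°)² / (2 × 9.8) = 1521.0 × 0.25 / 19.6 = 19.4005 m
H = 19.4005 m / 0.01 = 1940 cm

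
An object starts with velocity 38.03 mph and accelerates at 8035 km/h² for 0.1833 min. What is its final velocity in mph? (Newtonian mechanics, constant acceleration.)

v₀ = 38.03 mph × 0.44704 = 17.0009 m/s
a = 8035 km/h² × 7.716049382716049e-05 = 0.619985 m/s²
t = 0.1833 min × 60.0 = 10.998 s
v = v₀ + a × t = 17.0009 + 0.619985 × 10.998 = 23.8195 m/s
v = 23.8195 m/s / 0.44704 = 53.28 mph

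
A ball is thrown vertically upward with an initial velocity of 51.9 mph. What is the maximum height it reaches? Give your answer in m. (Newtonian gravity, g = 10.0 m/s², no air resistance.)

v₀ = 51.9 mph × 0.44704 = 23.2014 m/s
h_max = v₀² / (2g) = 23.2014² / (2 × 10.0) = 538.305 / 20.0 = 26.92 m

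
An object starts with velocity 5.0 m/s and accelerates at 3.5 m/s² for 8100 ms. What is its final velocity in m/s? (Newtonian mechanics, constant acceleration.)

t = 8100 ms × 0.001 = 8.1 s
v = v₀ + a × t = 5.0 + 3.5 × 8.1 = 33.35 m/s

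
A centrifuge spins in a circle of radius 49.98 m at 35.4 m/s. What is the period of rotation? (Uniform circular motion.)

T = 2πr/v = 2π×49.98/35.4 = 8.87 s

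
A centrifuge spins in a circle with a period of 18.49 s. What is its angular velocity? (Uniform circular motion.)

ω = 2π/T = 2π/18.49 = 0.3398 rad/s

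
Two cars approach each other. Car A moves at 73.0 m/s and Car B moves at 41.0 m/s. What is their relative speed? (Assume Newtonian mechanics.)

v_rel = v_A + v_B = 73.0 + 41.0 = 114.0 m/s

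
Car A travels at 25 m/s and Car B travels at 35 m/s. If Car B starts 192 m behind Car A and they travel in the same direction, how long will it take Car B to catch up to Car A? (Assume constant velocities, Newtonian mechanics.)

Relative speed: v_rel = 35 - 25 = 10 m/s
Time to catch: t = d₀/v_rel = 192/10 = 19.2 s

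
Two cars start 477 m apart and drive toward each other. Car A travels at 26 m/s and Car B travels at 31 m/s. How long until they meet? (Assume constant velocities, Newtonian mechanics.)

Combined speed: v_combined = 26 + 31 = 57 m/s
Time to meet: t = d/v_combined = 477/57 = 8.37 s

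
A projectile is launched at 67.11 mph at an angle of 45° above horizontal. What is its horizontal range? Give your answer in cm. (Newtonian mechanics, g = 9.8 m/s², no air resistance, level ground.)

v₀ = 67.11 mph × 0.44704 = 30.0009 m/s
R = v₀² × sin(2θ) / g = 30.0009² × sin(2 × 45°) / 9.8 = 900.054 × 1.0 / 9.8 = 91.8422 m
R = 91.8422 m / 0.01 = 9184 cm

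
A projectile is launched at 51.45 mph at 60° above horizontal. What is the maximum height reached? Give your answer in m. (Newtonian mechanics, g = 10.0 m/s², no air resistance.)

v₀ = 51.45 mph × 0.44704 = 23.0002 m/s
H = v₀² × sin²(θ) / (2g) = 23.0002² × sin(60°)² / (2 × 10.0) = 529.009 × 0.75 / 20.0 = 19.84 m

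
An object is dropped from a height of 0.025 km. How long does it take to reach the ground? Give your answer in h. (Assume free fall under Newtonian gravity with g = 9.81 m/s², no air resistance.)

h = 0.025 km × 1000.0 = 25.0 m
t = √(2h/g) = √(2 × 25.0 / 9.81) = 2.25762 s
t = 2.25762 s / 3600.0 = 0.0006271 h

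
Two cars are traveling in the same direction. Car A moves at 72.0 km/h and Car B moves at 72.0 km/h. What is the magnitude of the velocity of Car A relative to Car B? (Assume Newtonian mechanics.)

v_rel = |v_A - v_B| = |72.0 - 72.0| = 0.0 km/h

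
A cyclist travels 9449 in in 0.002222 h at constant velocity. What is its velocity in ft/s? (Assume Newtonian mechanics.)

d = 9449 in × 0.0254 = 240.005 m
t = 0.002222 h × 3600.0 = 7.9992 s
v = d / t = 240.005 / 7.9992 = 30.0036 m/s
v = 30.0036 m/s / 0.3048 = 98.44 ft/s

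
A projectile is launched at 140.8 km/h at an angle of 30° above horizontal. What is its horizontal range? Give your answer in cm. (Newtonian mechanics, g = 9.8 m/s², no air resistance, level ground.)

v₀ = 140.8 km/h × 0.2777777777777778 = 39.1111 m/s
R = v₀² × sin(2θ) / g = 39.1111² × sin(2 × 30°) / 9.8 = 1529.68 × 0.866025 / 9.8 = 135.178 m
R = 135.178 m / 0.01 = 13520 cm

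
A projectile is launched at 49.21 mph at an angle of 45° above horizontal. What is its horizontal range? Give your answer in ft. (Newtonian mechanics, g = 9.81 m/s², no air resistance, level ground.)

v₀ = 49.21 mph × 0.44704 = 21.9988 m/s
R = v₀² × sin(2θ) / g = 21.9988² × sin(2 × 45°) / 9.81 = 483.947 × 1.0 / 9.81 = 49.332 m
R = 49.332 m / 0.3048 = 161.9 ft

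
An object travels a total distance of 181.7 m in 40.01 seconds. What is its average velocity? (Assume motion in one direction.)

v_avg = Δd / Δt = 181.7 / 40.01 = 4.54 m/s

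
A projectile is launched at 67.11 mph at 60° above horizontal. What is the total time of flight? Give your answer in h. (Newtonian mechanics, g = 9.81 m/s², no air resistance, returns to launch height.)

v₀ = 67.11 mph × 0.44704 = 30.0009 m/s
T = 2 × v₀ × sin(θ) / g = 2 × 30.0009 × sin(60°) / 9.81 = 2 × 30.0009 × 0.866025 / 9.81 = 5.29695 s
T = 5.29695 s / 3600.0 = 0.001471 h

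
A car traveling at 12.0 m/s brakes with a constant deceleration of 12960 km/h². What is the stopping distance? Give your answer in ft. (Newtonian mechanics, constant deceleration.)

a = 12960 km/h² × 7.716049382716049e-05 = 1.0 m/s²
d = v₀² / (2a) = 12.0² / (2 × 1.0) = 144.0 / 2.0 = 72.0 m
d = 72.0 m / 0.3048 = 236.2 ft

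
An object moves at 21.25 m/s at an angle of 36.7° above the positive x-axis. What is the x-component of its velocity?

vₓ = v cos(θ) = 21.25 × cos(36.7°) = 17.04 m/s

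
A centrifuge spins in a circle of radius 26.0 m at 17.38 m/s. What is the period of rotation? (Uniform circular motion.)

T = 2πr/v = 2π×26.0/17.38 = 9.4 s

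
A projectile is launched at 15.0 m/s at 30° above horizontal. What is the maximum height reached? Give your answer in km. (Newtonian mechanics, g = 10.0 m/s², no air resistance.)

H = v₀² × sin²(θ) / (2g) = 15.0² × sin(30°)² / (2 × 10.0) = 225.0 × 0.25 / 20.0 = 2.8125 m
H = 2.8125 m / 1000.0 = 0.002812 km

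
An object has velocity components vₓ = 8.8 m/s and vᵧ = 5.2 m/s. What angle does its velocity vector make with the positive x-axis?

θ = arctan(vᵧ/vₓ) = arctan(5.2/8.8) = 30.58°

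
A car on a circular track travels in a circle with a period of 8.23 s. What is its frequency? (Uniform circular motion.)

f = 1/T = 1/8.23 = 0.1215 Hz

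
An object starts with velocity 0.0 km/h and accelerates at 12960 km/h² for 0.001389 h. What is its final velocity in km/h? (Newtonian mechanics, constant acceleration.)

v₀ = 0.0 km/h × 0.2777777777777778 = 0.0 m/s
a = 12960 km/h² × 7.716049382716049e-05 = 1.0 m/s²
t = 0.001389 h × 3600.0 = 5.0004 s
v = v₀ + a × t = 0.0 + 1.0 × 5.0004 = 5.0004 m/s
v = 5.0004 m/s / 0.2777777777777778 = 18.0 km/h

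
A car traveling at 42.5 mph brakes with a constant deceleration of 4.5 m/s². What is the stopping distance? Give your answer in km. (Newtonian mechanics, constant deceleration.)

v₀ = 42.5 mph × 0.44704 = 18.9992 m/s
d = v₀² / (2a) = 18.9992² / (2 × 4.5) = 360.97 / 9.0 = 40.1078 m
d = 40.1078 m / 1000.0 = 0.04011 km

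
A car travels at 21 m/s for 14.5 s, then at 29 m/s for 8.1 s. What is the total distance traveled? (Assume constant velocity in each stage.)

d₁ = v₁t₁ = 21 × 14.5 = 304.5 m
d₂ = v₂t₂ = 29 × 8.1 = 234.9 m
d_total = 304.5 + 234.9 = 539.4 m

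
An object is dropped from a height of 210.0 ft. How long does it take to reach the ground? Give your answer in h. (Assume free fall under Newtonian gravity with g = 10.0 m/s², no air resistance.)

h = 210.0 ft × 0.3048 = 64.008 m
t = √(2h/g) = √(2 × 64.008 / 10.0) = 3.57793 s
t = 3.57793 s / 3600.0 = 0.0009939 h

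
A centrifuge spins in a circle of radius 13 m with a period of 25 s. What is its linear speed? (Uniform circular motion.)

v = 2πr/T = 2π×13/25 = 3.27 m/s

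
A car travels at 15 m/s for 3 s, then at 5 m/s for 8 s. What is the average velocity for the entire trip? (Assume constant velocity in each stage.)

d₁ = v₁t₁ = 15 × 3 = 45 m
d₂ = v₂t₂ = 5 × 8 = 40 m
d_total = 85 m, t_total = 11 s
v_avg = d_total/t_total = 85/11 = 7.73 m/s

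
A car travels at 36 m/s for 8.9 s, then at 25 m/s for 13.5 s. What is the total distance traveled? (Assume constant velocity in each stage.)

d₁ = v₁t₁ = 36 × 8.9 = 320.4 m
d₂ = v₂t₂ = 25 × 13.5 = 337.5 m
d_total = 320.4 + 337.5 = 657.9 m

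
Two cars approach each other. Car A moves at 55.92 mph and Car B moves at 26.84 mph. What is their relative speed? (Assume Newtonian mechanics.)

v_rel = v_A + v_B = 55.92 + 26.84 = 82.76 mph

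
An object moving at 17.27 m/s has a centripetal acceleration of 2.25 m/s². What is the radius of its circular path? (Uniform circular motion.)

r = v²/a_c = 17.27²/2.25 = 132.56 m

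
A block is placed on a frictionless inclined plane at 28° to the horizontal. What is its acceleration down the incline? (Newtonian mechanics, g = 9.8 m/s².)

a = g sin(θ) = 9.8 × sin(28°) = 9.8 × 0.4695 = 4.6 m/s²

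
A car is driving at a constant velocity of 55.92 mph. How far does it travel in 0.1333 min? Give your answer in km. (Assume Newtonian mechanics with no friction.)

v = 55.92 mph × 0.44704 = 24.9985 m/s
t = 0.1333 min × 60.0 = 7.998 s
d = v × t = 24.9985 × 7.998 = 199.938 m
d = 199.938 m / 1000.0 = 0.1999 km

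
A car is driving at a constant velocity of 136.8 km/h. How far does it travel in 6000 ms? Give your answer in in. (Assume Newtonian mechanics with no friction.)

v = 136.8 km/h × 0.2777777777777778 = 38.0 m/s
t = 6000 ms × 0.001 = 6.0 s
d = v × t = 38.0 × 6.0 = 228.0 m
d = 228.0 m / 0.0254 = 8976 in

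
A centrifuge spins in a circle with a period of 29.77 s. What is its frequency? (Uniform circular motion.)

f = 1/T = 1/29.77 = 0.0336 Hz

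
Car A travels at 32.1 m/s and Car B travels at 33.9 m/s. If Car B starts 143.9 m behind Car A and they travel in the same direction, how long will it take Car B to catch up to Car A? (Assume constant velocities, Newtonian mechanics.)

Relative speed: v_rel = 33.9 - 32.1 = 1.8 m/s
Time to catch: t = d₀/v_rel = 143.9/1.8 = 79.94 s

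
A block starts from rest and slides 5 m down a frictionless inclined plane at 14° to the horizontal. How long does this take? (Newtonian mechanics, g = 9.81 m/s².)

a = g sin(θ) = 9.81 × sin(14°) = 2.3733 m/s²
t = √(2d/a) = √(2 × 5 / 2.3733) = 2.05 s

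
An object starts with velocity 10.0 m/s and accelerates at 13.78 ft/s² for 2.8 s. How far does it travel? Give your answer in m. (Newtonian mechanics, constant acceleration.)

a = 13.78 ft/s² × 0.3048 = 4.20014 m/s²
d = v₀ × t + ½ × a × t² = 10.0 × 2.8 + 0.5 × 4.20014 × 2.8² = 44.46 m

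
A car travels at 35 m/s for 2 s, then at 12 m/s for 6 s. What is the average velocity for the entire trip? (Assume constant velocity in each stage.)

d₁ = v₁t₁ = 35 × 2 = 70 m
d₂ = v₂t₂ = 12 × 6 = 72 m
d_total = 142 m, t_total = 8 s
v_avg = d_total/t_total = 142/8 = 17.75 m/s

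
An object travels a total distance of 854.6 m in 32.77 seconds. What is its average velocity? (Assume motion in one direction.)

v_avg = Δd / Δt = 854.6 / 32.77 = 26.08 m/s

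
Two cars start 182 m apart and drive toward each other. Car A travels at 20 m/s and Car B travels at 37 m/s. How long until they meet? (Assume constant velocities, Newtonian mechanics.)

Combined speed: v_combined = 20 + 37 = 57 m/s
Time to meet: t = d/v_combined = 182/57 = 3.19 s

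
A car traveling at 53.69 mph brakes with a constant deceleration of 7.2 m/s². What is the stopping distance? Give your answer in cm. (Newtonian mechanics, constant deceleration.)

v₀ = 53.69 mph × 0.44704 = 24.0016 m/s
d = v₀² / (2a) = 24.0016² / (2 × 7.2) = 576.077 / 14.4 = 40.0053 m
d = 40.0053 m / 0.01 = 4001 cm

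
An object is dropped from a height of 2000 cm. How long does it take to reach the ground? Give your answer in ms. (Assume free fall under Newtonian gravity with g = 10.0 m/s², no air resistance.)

h = 2000 cm × 0.01 = 20.0 m
t = √(2h/g) = √(2 × 20.0 / 10.0) = 2.0 s
t = 2.0 s / 0.001 = 2000 ms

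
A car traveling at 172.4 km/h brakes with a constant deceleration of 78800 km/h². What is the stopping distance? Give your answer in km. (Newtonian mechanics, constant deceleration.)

v₀ = 172.4 km/h × 0.2777777777777778 = 47.8889 m/s
a = 78800 km/h² × 7.716049382716049e-05 = 6.08025 m/s²
d = v₀² / (2a) = 47.8889² / (2 × 6.08025) = 2293.35 / 12.1605 = 188.59 m
d = 188.59 m / 1000.0 = 0.1886 km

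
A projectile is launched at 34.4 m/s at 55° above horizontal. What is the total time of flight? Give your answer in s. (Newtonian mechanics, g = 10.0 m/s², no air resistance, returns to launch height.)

T = 2 × v₀ × sin(θ) / g = 2 × 34.4 × sin(55°) / 10.0 = 2 × 34.4 × 0.819152 / 10.0 = 5.636 s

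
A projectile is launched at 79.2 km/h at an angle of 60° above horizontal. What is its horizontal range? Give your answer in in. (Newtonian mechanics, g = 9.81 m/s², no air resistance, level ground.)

v₀ = 79.2 km/h × 0.2777777777777778 = 22.0 m/s
R = v₀² × sin(2θ) / g = 22.0² × sin(2 × 60°) / 9.81 = 484.0 × 0.866025 / 9.81 = 42.7274 m
R = 42.7274 m / 0.0254 = 1682 in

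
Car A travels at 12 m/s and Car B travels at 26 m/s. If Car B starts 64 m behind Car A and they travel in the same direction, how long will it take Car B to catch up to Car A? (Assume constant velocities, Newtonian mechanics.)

Relative speed: v_rel = 26 - 12 = 14 m/s
Time to catch: t = d₀/v_rel = 64/14 = 4.57 s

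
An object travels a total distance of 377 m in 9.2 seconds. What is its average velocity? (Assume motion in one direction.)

v_avg = Δd / Δt = 377 / 9.2 = 40.98 m/s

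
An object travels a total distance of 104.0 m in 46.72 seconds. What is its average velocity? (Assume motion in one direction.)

v_avg = Δd / Δt = 104.0 / 46.72 = 2.23 m/s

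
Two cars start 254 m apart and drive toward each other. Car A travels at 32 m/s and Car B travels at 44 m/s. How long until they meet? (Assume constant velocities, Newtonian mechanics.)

Combined speed: v_combined = 32 + 44 = 76 m/s
Time to meet: t = d/v_combined = 254/76 = 3.34 s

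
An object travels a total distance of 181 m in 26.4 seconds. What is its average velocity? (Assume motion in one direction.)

v_avg = Δd / Δt = 181 / 26.4 = 6.86 m/s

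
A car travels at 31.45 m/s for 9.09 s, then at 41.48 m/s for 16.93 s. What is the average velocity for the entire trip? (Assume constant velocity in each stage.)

d₁ = v₁t₁ = 31.45 × 9.09 = 285.8805 m
d₂ = v₂t₂ = 41.48 × 16.93 = 702.2564 m
d_total = 988.1369 m, t_total = 26.02 s
v_avg = d_total/t_total = 988.1369/26.02 = 37.98 m/s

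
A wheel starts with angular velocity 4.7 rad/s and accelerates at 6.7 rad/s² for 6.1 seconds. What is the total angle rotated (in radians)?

θ = ω₀t + ½αt² = 4.7×6.1 + ½×6.7×6.1² = 153.32 rad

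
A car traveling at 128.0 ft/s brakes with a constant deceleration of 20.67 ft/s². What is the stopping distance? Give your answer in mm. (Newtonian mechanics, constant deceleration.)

v₀ = 128.0 ft/s × 0.3048 = 39.0144 m/s
a = 20.67 ft/s² × 0.3048 = 6.30022 m/s²
d = v₀² / (2a) = 39.0144² / (2 × 6.30022) = 1522.12 / 12.6004 = 120.799 m
d = 120.799 m / 0.001 = 120800 mm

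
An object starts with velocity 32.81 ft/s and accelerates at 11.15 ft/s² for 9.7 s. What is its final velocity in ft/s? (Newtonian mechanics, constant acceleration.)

v₀ = 32.81 ft/s × 0.3048 = 10.0005 m/s
a = 11.15 ft/s² × 0.3048 = 3.39852 m/s²
v = v₀ + a × t = 10.0005 + 3.39852 × 9.7 = 42.9661 m/s
v = 42.9661 m/s / 0.3048 = 141.0 ft/s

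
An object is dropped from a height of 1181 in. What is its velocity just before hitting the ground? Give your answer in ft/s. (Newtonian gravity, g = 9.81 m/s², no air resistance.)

h = 1181 in × 0.0254 = 29.9974 m
v = √(2gh) = √(2 × 9.81 × 29.9974) = 24.26 m/s
v = 24.26 m/s / 0.3048 = 79.59 ft/s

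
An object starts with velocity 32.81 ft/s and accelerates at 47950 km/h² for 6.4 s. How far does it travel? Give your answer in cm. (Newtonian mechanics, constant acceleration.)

v₀ = 32.81 ft/s × 0.3048 = 10.0005 m/s
a = 47950 km/h² × 7.716049382716049e-05 = 3.69985 m/s²
d = v₀ × t + ½ × a × t² = 10.0005 × 6.4 + 0.5 × 3.69985 × 6.4² = 139.776 m
d = 139.776 m / 0.01 = 13980 cm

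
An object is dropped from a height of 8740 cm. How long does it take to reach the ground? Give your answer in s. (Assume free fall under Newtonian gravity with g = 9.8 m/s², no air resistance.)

h = 8740 cm × 0.01 = 87.4 m
t = √(2h/g) = √(2 × 87.4 / 9.8) = 4.223 s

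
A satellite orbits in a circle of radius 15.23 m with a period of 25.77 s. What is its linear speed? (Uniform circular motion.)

v = 2πr/T = 2π×15.23/25.77 = 3.71 m/s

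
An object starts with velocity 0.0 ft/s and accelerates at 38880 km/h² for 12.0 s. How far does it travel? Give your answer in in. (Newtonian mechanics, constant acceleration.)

v₀ = 0.0 ft/s × 0.3048 = 0.0 m/s
a = 38880 km/h² × 7.716049382716049e-05 = 3.0 m/s²
d = v₀ × t + ½ × a × t² = 0.0 × 12.0 + 0.5 × 3.0 × 12.0² = 216.0 m
d = 216.0 m / 0.0254 = 8504 in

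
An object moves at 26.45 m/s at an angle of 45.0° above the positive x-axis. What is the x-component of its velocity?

vₓ = v cos(θ) = 26.45 × cos(45.0°) = 18.7 m/s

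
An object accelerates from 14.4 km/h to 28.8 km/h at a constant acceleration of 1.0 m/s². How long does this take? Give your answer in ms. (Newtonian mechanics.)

v₀ = 14.4 km/h × 0.2777777777777778 = 4.0 m/s
v = 28.8 km/h × 0.2777777777777778 = 8.0 m/s
t = (v - v₀) / a = (8.0 - 4.0) / 1.0 = 4.0 s
t = 4.0 s / 0.001 = 4000 ms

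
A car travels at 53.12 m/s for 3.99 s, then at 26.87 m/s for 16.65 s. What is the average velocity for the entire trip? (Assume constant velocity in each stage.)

d₁ = v₁t₁ = 53.12 × 3.99 = 211.9488 m
d₂ = v₂t₂ = 26.87 × 16.65 = 447.3855 m
d_total = 659.3343 m, t_total = 20.64 s
v_avg = d_total/t_total = 659.3343/20.64 = 31.94 m/s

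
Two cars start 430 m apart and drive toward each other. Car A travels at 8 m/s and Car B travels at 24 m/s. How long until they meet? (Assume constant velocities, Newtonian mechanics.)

Combined speed: v_combined = 8 + 24 = 32 m/s
Time to meet: t = d/v_combined = 430/32 = 13.44 s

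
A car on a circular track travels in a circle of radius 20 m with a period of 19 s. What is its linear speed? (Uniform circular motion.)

v = 2πr/T = 2π×20/19 = 6.61 m/s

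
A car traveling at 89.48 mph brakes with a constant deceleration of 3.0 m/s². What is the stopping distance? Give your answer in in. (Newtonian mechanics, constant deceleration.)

v₀ = 89.48 mph × 0.44704 = 40.0011 m/s
d = v₀² / (2a) = 40.0011² / (2 × 3.0) = 1600.09 / 6.0 = 266.682 m
d = 266.682 m / 0.0254 = 10500 in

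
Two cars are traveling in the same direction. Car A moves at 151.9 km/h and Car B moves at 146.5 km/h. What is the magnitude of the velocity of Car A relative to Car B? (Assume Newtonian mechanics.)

v_rel = |v_A - v_B| = |151.9 - 146.5| = 5.4 km/h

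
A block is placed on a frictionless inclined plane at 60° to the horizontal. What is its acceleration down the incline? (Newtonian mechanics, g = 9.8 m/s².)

a = g sin(θ) = 9.8 × sin(60°) = 9.8 × 0.866 = 8.49 m/s²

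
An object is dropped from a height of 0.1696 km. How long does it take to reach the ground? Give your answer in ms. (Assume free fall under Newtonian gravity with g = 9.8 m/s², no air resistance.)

h = 0.1696 km × 1000.0 = 169.6 m
t = √(2h/g) = √(2 × 169.6 / 9.8) = 5.88322 s
t = 5.88322 s / 0.001 = 5883 ms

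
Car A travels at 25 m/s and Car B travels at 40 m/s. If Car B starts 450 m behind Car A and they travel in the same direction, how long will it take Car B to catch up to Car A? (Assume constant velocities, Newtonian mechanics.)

Relative speed: v_rel = 40 - 25 = 15 m/s
Time to catch: t = d₀/v_rel = 450/15 = 30.0 s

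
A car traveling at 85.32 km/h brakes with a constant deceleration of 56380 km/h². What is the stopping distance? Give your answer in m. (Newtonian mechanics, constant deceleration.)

v₀ = 85.32 km/h × 0.2777777777777778 = 23.7 m/s
a = 56380 km/h² × 7.716049382716049e-05 = 4.35031 m/s²
d = v₀² / (2a) = 23.7² / (2 × 4.35031) = 561.69 / 8.70062 = 64.56 m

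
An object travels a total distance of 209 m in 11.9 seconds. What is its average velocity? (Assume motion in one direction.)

v_avg = Δd / Δt = 209 / 11.9 = 17.56 m/s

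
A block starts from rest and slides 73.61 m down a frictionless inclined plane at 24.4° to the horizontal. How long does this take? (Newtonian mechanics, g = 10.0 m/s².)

a = g sin(θ) = 10.0 × sin(24.4°) = 4.131 m/s²
t = √(2d/a) = √(2 × 73.61 / 4.131) = 5.97 s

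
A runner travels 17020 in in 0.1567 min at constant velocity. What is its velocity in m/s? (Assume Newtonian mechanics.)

d = 17020 in × 0.0254 = 432.308 m
t = 0.1567 min × 60.0 = 9.402 s
v = d / t = 432.308 / 9.402 = 45.98 m/s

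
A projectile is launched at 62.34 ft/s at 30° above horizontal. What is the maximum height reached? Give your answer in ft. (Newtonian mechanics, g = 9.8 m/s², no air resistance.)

v₀ = 62.34 ft/s × 0.3048 = 19.0012 m/s
H = v₀² × sin²(θ) / (2g) = 19.0012² × sin(30°)² / (2 × 9.8) = 361.046 × 0.25 / 19.6 = 4.60518 m
H = 4.60518 m / 0.3048 = 15.11 ft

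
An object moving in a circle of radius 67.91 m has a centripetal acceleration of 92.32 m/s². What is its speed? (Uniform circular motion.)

v = √(a_c × r) = √(92.32 × 67.91) = 79.18 m/s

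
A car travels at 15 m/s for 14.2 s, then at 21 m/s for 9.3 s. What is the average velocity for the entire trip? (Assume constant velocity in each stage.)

d₁ = v₁t₁ = 15 × 14.2 = 213.0 m
d₂ = v₂t₂ = 21 × 9.3 = 195.3 m
d_total = 408.3 m, t_total = 23.5 s
v_avg = d_total/t_total = 408.3/23.5 = 17.37 m/s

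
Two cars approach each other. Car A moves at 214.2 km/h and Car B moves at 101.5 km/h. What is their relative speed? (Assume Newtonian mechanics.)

v_rel = v_A + v_B = 214.2 + 101.5 = 315.7 km/h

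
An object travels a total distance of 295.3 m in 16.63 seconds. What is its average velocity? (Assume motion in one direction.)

v_avg = Δd / Δt = 295.3 / 16.63 = 17.76 m/s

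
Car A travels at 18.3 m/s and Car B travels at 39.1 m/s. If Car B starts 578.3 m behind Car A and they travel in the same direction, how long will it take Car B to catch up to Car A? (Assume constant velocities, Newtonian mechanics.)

Relative speed: v_rel = 39.1 - 18.3 = 20.8 m/s
Time to catch: t = d₀/v_rel = 578.3/20.8 = 27.8 s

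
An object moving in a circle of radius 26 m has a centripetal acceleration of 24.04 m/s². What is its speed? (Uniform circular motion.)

v = √(a_c × r) = √(24.04 × 26) = 25.0 m/s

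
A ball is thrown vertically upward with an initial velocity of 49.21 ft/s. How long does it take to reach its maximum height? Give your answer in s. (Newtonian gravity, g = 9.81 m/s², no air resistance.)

v₀ = 49.21 ft/s × 0.3048 = 14.9992 m/s
t_up = v₀ / g = 14.9992 / 9.81 = 1.529 s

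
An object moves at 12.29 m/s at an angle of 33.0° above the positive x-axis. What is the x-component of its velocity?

vₓ = v cos(θ) = 12.29 × cos(33.0°) = 10.31 m/s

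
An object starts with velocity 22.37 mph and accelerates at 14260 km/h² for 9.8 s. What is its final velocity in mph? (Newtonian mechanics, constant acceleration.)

v₀ = 22.37 mph × 0.44704 = 10.0003 m/s
a = 14260 km/h² × 7.716049382716049e-05 = 1.10031 m/s²
v = v₀ + a × t = 10.0003 + 1.10031 × 9.8 = 20.7833 m/s
v = 20.7833 m/s / 0.44704 = 46.49 mph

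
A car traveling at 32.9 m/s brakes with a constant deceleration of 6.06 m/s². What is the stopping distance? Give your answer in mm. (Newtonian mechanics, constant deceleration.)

d = v₀² / (2a) = 32.9² / (2 × 6.06) = 1082.41 / 12.12 = 89.3078 m
d = 89.3078 m / 0.001 = 89310 mm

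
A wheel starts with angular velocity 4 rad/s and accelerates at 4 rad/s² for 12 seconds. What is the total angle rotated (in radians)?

θ = ω₀t + ½αt² = 4×12 + ½×4×12² = 336.0 rad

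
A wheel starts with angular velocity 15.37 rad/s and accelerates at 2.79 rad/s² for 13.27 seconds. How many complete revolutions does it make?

θ = ω₀t + ½αt² = 15.37×13.27 + ½×2.79×13.27² = 449.6094955 rad
Total revolutions = θ/(2π) = 449.6094955/(2π) = 71.56
Complete revolutions = ⌊71.56⌋ = 71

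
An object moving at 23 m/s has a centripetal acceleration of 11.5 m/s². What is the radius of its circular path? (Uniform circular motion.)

r = v²/a_c = 23²/11.5 = 46.0 m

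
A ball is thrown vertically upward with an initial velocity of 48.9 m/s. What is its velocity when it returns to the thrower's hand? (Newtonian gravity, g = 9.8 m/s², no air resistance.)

By conservation of energy (no air resistance), the ball returns to the throw height with the same speed as launch, but directed downward.
|v_ground| = v₀ = 48.9 m/s
v_ground = 48.9 m/s (downward)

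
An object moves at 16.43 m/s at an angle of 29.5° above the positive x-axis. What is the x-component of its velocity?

vₓ = v cos(θ) = 16.43 × cos(29.5°) = 14.3 m/s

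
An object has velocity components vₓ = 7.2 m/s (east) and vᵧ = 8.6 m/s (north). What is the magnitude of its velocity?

|v| = √(vₓ² + vᵧ²) = √(7.2² + 8.6²) = √(125.8) = 11.22 m/s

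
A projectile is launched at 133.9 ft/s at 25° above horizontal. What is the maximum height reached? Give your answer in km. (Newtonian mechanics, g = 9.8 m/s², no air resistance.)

v₀ = 133.9 ft/s × 0.3048 = 40.8127 m/s
H = v₀² × sin²(θ) / (2g) = 40.8127² × sin(25°)² / (2 × 9.8) = 1665.68 × 0.178606 / 19.6 = 15.1786 m
H = 15.1786 m / 1000.0 = 0.01518 km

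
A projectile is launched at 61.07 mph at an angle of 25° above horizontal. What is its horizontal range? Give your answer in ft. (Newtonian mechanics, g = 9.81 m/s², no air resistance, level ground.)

v₀ = 61.07 mph × 0.44704 = 27.3007 m/s
R = v₀² × sin(2θ) / g = 27.3007² × sin(2 × 25°) / 9.81 = 745.328 × 0.766044 / 9.81 = 58.2012 m
R = 58.2012 m / 0.3048 = 190.9 ft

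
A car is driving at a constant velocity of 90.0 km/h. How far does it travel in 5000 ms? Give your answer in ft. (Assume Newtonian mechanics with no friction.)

v = 90.0 km/h × 0.2777777777777778 = 25.0 m/s
t = 5000 ms × 0.001 = 5.0 s
d = v × t = 25.0 × 5.0 = 125.0 m
d = 125.0 m / 0.3048 = 410.1 ft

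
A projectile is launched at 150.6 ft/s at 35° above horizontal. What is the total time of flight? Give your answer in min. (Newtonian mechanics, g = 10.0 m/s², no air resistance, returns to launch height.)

v₀ = 150.6 ft/s × 0.3048 = 45.9029 m/s
T = 2 × v₀ × sin(θ) / g = 2 × 45.9029 × sin(35°) / 10.0 = 2 × 45.9029 × 0.573576 / 10.0 = 5.26576 s
T = 5.26576 s / 60.0 = 0.08776 min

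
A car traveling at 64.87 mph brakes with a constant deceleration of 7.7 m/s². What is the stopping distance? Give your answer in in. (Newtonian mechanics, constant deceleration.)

v₀ = 64.87 mph × 0.44704 = 28.9995 m/s
d = v₀² / (2a) = 28.9995² / (2 × 7.7) = 840.971 / 15.4 = 54.6085 m
d = 54.6085 m / 0.0254 = 2150 in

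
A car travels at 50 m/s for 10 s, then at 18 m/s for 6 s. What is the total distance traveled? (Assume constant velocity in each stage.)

d₁ = v₁t₁ = 50 × 10 = 500 m
d₂ = v₂t₂ = 18 × 6 = 108 m
d_total = 500 + 108 = 608 m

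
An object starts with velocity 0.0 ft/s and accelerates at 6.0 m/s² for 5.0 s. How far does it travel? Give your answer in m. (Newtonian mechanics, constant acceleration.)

v₀ = 0.0 ft/s × 0.3048 = 0.0 m/s
d = v₀ × t + ½ × a × t² = 0.0 × 5.0 + 0.5 × 6.0 × 5.0² = 75.0 m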